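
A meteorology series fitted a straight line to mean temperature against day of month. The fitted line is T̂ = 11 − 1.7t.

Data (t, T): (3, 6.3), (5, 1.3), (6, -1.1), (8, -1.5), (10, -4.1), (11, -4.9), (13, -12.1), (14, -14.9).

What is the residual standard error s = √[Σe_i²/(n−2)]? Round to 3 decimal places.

s = 1.970

t=3: T̂ = 11 − 1.7·3 = 5.9; e = 6.3 − 5.9 = 0.4
t=5: T̂ = 11 − 1.7·5 = 2.5; e = 1.3 − 2.5 = -1.2
t=6: T̂ = 11 − 1.7·6 = 0.8; e = -1.1 − 0.8 = -1.9
t=8: T̂ = 11 − 1.7·8 = -2.6; e = -1.5 − (-2.6) = 1.1
t=10: T̂ = 11 − 1.7·10 = -6; e = -4.1 − (-6) = 1.9
t=11: T̂ = 11 − 1.7·11 = -7.7; e = -4.9 − (-7.7) = 2.8
t=13: T̂ = 11 − 1.7·13 = -11.1; e = -12.1 − (-11.1) = -1
t=14: T̂ = 11 − 1.7·14 = -12.8; e = -14.9 − (-12.8) = -2.1
SSE = 0.16 + 1.44 + 3.61 + 1.21 + 3.61 + 7.84 + 1 + 4.41 = 23.28
s = √(23.28/6) = √3.88 ≈ 1.970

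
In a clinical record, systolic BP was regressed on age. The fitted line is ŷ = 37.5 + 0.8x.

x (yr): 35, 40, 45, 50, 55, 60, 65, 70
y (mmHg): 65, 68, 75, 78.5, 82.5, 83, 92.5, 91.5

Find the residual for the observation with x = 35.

r = -0.5

ŷ = 37.5 + 0.8·35 = 65.5
r = 65 − 65.5 = -0.5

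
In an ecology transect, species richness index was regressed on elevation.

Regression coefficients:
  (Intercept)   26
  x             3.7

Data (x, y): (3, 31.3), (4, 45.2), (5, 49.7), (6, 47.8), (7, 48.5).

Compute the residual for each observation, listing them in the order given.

x=3: ŷ = 26 + 3.7·3 = 37.1; r = 31.3 − 37.1 = -5.8
x=4: ŷ = 26 + 3.7·4 = 40.8; r = 45.2 − 40.8 = 4.4
x=5: ŷ = 26 + 3.7·5 = 44.5; r = 49.7 − 44.5 = 5.2
x=6: ŷ = 26 + 3.7·6 = 48.2; r = 47.8 − 48.2 = -0.4
x=7: ŷ = 26 + 3.7·7 = 51.9; r = 48.5 − 51.9 = -3.4

-5.8, 4.4, 5.2, -0.4, -3.4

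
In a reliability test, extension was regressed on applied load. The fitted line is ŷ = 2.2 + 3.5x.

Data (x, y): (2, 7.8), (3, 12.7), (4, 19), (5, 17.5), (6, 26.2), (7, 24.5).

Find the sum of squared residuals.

x=2: ŷ = 2.2 + 3.5·2 = 9.2; r = 7.8 − 9.2 = -1.4
x=3: ŷ = 2.2 + 3.5·3 = 12.7; r = 12.7 − 12.7 = 0
x=4: ŷ = 2.2 + 3.5·4 = 16.2; r = 19 − 16.2 = 2.8
x=5: ŷ = 2.2 + 3.5·5 = 19.7; r = 17.5 − 19.7 = -2.2
x=6: ŷ = 2.2 + 3.5·6 = 23.2; r = 26.2 − 23.2 = 3
x=7: ŷ = 2.2 + 3.5·7 = 26.7; r = 24.5 − 26.7 = -2.2
SSE = 1.96 + 0 + 7.84 + 4.84 + 9 + 4.84 = 28.48

SSE = 28.48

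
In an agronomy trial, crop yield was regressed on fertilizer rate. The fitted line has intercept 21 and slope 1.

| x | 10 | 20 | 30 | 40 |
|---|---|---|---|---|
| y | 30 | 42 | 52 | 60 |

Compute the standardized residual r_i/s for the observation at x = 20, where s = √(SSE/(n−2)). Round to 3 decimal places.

x=10: ŷ = 21 + 10 = 31; r = 30 − 31 = -1
x=20: ŷ = 21 + 20 = 41; r = 42 − 41 = 1
x=30: ŷ = 21 + 30 = 51; r = 52 − 51 = 1
x=40: ŷ = 21 + 40 = 61; r = 60 − 61 = -1
SSE = 1 + 1 + 1 + 1 = 4
s = √(4/2) = 1.41421
r/s = 1 / 1.41421 = 0.707

0.707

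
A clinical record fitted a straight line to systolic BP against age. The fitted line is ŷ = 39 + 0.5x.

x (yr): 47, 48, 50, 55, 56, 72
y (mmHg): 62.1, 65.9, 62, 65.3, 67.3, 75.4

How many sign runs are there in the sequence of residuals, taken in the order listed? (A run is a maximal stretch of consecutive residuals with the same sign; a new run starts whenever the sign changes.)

4 runs

x=47: ŷ = 39 + 0.5·47 = 62.5; e = 62.1 − 62.5 = -0.4
x=48: ŷ = 39 + 0.5·48 = 63; e = 65.9 − 63 = 2.9
x=50: ŷ = 39 + 0.5·50 = 64; e = 62 − 64 = -2
x=55: ŷ = 39 + 0.5·55 = 66.5; e = 65.3 − 66.5 = -1.2
x=56: ŷ = 39 + 0.5·56 = 67; e = 67.3 − 67 = 0.3
x=72: ŷ = 39 + 0.5·72 = 75; e = 75.4 − 75 = 0.4
Signs: − + − − + +
Runs: −×1, +×1, −×2, +×2 → 4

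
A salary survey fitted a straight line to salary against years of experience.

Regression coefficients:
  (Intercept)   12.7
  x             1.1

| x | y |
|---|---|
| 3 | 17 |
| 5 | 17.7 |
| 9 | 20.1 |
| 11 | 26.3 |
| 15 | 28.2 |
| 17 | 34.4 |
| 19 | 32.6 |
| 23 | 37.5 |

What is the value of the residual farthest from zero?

r = 3

x=3: ŷ = 12.7 + 1.1·3 = 16; r = 17 − 16 = 1
x=5: ŷ = 12.7 + 1.1·5 = 18.2; r = 17.7 − 18.2 = -0.5
x=9: ŷ = 12.7 + 1.1·9 = 22.6; r = 20.1 − 22.6 = -2.5
x=11: ŷ = 12.7 + 1.1·11 = 24.8; r = 26.3 − 24.8 = 1.5
x=15: ŷ = 12.7 + 1.1·15 = 29.2; r = 28.2 − 29.2 = -1
x=17: ŷ = 12.7 + 1.1·17 = 31.4; r = 34.4 − 31.4 = 3
x=19: ŷ = 12.7 + 1.1·19 = 33.6; r = 32.6 − 33.6 = -1
x=23: ŷ = 12.7 + 1.1·23 = 38; r = 37.5 − 38 = -0.5
Largest |r| is 3 at x = 17, residual 3.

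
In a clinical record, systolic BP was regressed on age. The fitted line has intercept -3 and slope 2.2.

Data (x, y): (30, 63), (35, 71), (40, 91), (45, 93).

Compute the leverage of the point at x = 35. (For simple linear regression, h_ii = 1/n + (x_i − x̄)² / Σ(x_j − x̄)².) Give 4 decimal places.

x̄ = (30 + 35 + 40 + 45)/4 = 37.5
Σ(x − x̄)² = 56.25 + 6.25 + 6.25 + 56.25 = 125
h = 1/4 + (-2.5)²/125 = 0.25 + 0.05 = 0.3000

h = 0.3000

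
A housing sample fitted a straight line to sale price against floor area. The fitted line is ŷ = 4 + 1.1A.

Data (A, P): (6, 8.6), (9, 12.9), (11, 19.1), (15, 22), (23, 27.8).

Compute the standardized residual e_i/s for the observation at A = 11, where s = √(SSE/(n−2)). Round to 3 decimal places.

1.208

A=6: ŷ = 4 + 1.1·6 = 10.6; e = 8.6 − 10.6 = -2
A=9: ŷ = 4 + 1.1·9 = 13.9; e = 12.9 − 13.9 = -1
A=11: ŷ = 4 + 1.1·11 = 16.1; e = 19.1 − 16.1 = 3
A=15: ŷ = 4 + 1.1·15 = 20.5; e = 22 − 20.5 = 1.5
A=23: ŷ = 4 + 1.1·23 = 29.3; e = 27.8 − 29.3 = -1.5
SSE = 4 + 1 + 9 + 2.25 + 2.25 = 18.5
s = √(18.5/3) = 2.48328
e/s = 3 / 2.48328 = 1.208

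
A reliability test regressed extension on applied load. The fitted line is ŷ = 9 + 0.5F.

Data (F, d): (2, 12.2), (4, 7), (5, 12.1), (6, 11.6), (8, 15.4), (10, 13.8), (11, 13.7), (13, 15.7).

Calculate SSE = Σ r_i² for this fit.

F=2: ŷ = 9 + 0.5·2 = 10; r = 12.2 − 10 = 2.2
F=4: ŷ = 9 + 0.5·4 = 11; r = 7 − 11 = -4
F=5: ŷ = 9 + 0.5·5 = 11.5; r = 12.1 − 11.5 = 0.6
F=6: ŷ = 9 + 0.5·6 = 12; r = 11.6 − 12 = -0.4
F=8: ŷ = 9 + 0.5·8 = 13; r = 15.4 − 13 = 2.4
F=10: ŷ = 9 + 0.5·10 = 14; r = 13.8 − 14 = -0.2
F=11: ŷ = 9 + 0.5·11 = 14.5; r = 13.7 − 14.5 = -0.8
F=13: ŷ = 9 + 0.5·13 = 15.5; r = 15.7 − 15.5 = 0.2
SSE = 4.84 + 16 + 0.36 + 0.16 + 5.76 + 0.04 + 0.64 + 0.04 = 27.84

SSE = 27.84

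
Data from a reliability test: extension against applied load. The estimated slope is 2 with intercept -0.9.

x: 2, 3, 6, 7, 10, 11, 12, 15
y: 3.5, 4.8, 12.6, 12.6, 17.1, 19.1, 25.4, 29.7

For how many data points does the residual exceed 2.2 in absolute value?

1

x=2: ŷ = -0.9 + 2·2 = 3.1; r = 3.5 − 3.1 = 0.4
x=3: ŷ = -0.9 + 2·3 = 5.1; r = 4.8 − 5.1 = -0.3
x=6: ŷ = -0.9 + 2·6 = 11.1; r = 12.6 − 11.1 = 1.5
x=7: ŷ = -0.9 + 2·7 = 13.1; r = 12.6 − 13.1 = -0.5
x=10: ŷ = -0.9 + 2·10 = 19.1; r = 17.1 − 19.1 = -2
x=11: ŷ = -0.9 + 2·11 = 21.1; r = 19.1 − 21.1 = -2
x=12: ŷ = -0.9 + 2·12 = 23.1; r = 25.4 − 23.1 = 2.3
x=15: ŷ = -0.9 + 2·15 = 29.1; r = 29.7 − 29.1 = 0.6
|r| > 2.2: x=12 (|r|=2.3) → 1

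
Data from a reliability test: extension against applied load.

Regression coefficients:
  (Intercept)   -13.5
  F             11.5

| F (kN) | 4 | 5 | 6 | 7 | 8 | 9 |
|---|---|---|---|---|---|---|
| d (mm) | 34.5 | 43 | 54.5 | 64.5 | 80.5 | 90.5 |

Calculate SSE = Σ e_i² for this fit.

SSE = 16.5

F=4: d̂ = -13.5 + 11.5·4 = 32.5; e = 34.5 − 32.5 = 2
F=5: d̂ = -13.5 + 11.5·5 = 44; e = 43 − 44 = -1
F=6: d̂ = -13.5 + 11.5·6 = 55.5; e = 54.5 − 55.5 = -1
F=7: d̂ = -13.5 + 11.5·7 = 67; e = 64.5 − 67 = -2.5
F=8: d̂ = -13.5 + 11.5·8 = 78.5; e = 80.5 − 78.5 = 2
F=9: d̂ = -13.5 + 11.5·9 = 90; e = 90.5 − 90 = 0.5
SSE = 4 + 1 + 1 + 6.25 + 4 + 0.25 = 16.5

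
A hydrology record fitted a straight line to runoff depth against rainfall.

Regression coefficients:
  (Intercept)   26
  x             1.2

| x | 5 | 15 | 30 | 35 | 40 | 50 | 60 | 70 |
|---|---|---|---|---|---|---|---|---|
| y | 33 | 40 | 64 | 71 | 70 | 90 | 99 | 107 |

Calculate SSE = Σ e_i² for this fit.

x=5: ŷ = 26 + 1.2·5 = 32; e = 33 − 32 = 1
x=15: ŷ = 26 + 1.2·15 = 44; e = 40 − 44 = -4
x=30: ŷ = 26 + 1.2·30 = 62; e = 64 − 62 = 2
x=35: ŷ = 26 + 1.2·35 = 68; e = 71 − 68 = 3
x=40: ŷ = 26 + 1.2·40 = 74; e = 70 − 74 = -4
x=50: ŷ = 26 + 1.2·50 = 86; e = 90 − 86 = 4
x=60: ŷ = 26 + 1.2·60 = 98; e = 99 − 98 = 1
x=70: ŷ = 26 + 1.2·70 = 110; e = 107 − 110 = -3
SSE = 1 + 16 + 4 + 9 + 16 + 16 + 1 + 9 = 72

SSE = 72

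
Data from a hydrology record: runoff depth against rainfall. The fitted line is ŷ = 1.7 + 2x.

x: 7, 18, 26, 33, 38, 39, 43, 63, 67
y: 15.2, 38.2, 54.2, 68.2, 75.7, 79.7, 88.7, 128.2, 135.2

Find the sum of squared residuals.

SSE = 6.5

x=7: ŷ = 1.7 + 2·7 = 15.7; e = 15.2 − 15.7 = -0.5
x=18: ŷ = 1.7 + 2·18 = 37.7; e = 38.2 − 37.7 = 0.5
x=26: ŷ = 1.7 + 2·26 = 53.7; e = 54.2 − 53.7 = 0.5
x=33: ŷ = 1.7 + 2·33 = 67.7; e = 68.2 − 67.7 = 0.5
x=38: ŷ = 1.7 + 2·38 = 77.7; e = 75.7 − 77.7 = -2
x=39: ŷ = 1.7 + 2·39 = 79.7; e = 79.7 − 79.7 = 0
x=43: ŷ = 1.7 + 2·43 = 87.7; e = 88.7 − 87.7 = 1
x=63: ŷ = 1.7 + 2·63 = 127.7; e = 128.2 − 127.7 = 0.5
x=67: ŷ = 1.7 + 2·67 = 135.7; e = 135.2 − 135.7 = -0.5
SSE = 0.25 + 0.25 + 0.25 + 0.25 + 4 + 0 + 1 + 0.25 + 0.25 = 6.5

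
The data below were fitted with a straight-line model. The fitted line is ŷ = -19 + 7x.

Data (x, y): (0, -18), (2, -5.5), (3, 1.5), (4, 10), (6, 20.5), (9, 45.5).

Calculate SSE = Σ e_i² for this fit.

x=0: ŷ = -19 + 7·0 = -19; e = -18 − (-19) = 1
x=2: ŷ = -19 + 7·2 = -5; e = -5.5 − (-5) = -0.5
x=3: ŷ = -19 + 7·3 = 2; e = 1.5 − 2 = -0.5
x=4: ŷ = -19 + 7·4 = 9; e = 10 − 9 = 1
x=6: ŷ = -19 + 7·6 = 23; e = 20.5 − 23 = -2.5
x=9: ŷ = -19 + 7·9 = 44; e = 45.5 − 44 = 1.5
SSE = 1 + 0.25 + 0.25 + 1 + 6.25 + 2.25 = 11

SSE = 11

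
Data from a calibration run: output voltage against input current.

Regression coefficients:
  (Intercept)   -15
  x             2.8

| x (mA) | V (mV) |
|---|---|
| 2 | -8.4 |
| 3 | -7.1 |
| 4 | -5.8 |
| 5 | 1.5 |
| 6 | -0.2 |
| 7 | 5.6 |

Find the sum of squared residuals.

SSE = 16.5

x=2: V̂ = -15 + 2.8·2 = -9.4; e = -8.4 − (-9.4) = 1
x=3: V̂ = -15 + 2.8·3 = -6.6; e = -7.1 − (-6.6) = -0.5
x=4: V̂ = -15 + 2.8·4 = -3.8; e = -5.8 − (-3.8) = -2
x=5: V̂ = -15 + 2.8·5 = -1; e = 1.5 − (-1) = 2.5
x=6: V̂ = -15 + 2.8·6 = 1.8; e = -0.2 − 1.8 = -2
x=7: V̂ = -15 + 2.8·7 = 4.6; e = 5.6 − 4.6 = 1
SSE = 1 + 0.25 + 4 + 6.25 + 4 + 1 = 16.5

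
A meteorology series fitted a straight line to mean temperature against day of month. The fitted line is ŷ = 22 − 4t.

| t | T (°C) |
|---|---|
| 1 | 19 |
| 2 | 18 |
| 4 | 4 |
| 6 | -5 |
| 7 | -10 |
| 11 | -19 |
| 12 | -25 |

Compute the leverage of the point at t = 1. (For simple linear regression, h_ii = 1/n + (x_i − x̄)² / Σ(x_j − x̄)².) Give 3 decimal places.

h = 0.390

t̄ = (1 + 2 + 4 + 6 + 7 + 11 + 12)/7 = 6.14286
Σ(t − t̄)² = 26.449 + 17.1633 + 4.59184 + 0.0204082 + 0.734694 + 23.5918 + 34.3061 = 106.857
h = 1/7 + (-5.14286)²/106.857 = 0.142857 + 0.247517 = 0.390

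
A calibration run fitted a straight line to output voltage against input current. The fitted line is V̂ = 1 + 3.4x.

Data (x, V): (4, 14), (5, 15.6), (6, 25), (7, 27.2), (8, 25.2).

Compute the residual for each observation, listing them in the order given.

-0.6, -2.4, 3.6, 2.4, -3

x=4: V̂ = 1 + 3.4·4 = 14.6; r = 14 − 14.6 = -0.6
x=5: V̂ = 1 + 3.4·5 = 18; r = 15.6 − 18 = -2.4
x=6: V̂ = 1 + 3.4·6 = 21.4; r = 25 − 21.4 = 3.6
x=7: V̂ = 1 + 3.4·7 = 24.8; r = 27.2 − 24.8 = 2.4
x=8: V̂ = 1 + 3.4·8 = 28.2; r = 25.2 − 28.2 = -3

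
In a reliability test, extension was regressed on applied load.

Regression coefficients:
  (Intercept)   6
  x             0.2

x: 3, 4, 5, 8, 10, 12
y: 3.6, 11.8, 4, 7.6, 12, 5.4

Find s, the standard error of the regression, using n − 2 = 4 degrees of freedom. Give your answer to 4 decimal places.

s = 4.1231

x=3: ŷ = 6 + 0.2·3 = 6.6; e = 3.6 − 6.6 = -3
x=4: ŷ = 6 + 0.2·4 = 6.8; e = 11.8 − 6.8 = 5
x=5: ŷ = 6 + 0.2·5 = 7; e = 4 − 7 = -3
x=8: ŷ = 6 + 0.2·8 = 7.6; e = 7.6 − 7.6 = 0
x=10: ŷ = 6 + 0.2·10 = 8; e = 12 − 8 = 4
x=12: ŷ = 6 + 0.2·12 = 8.4; e = 5.4 − 8.4 = -3
SSE = 9 + 25 + 9 + 0 + 16 + 9 = 68
s = √(68/4) = √17 ≈ 4.1231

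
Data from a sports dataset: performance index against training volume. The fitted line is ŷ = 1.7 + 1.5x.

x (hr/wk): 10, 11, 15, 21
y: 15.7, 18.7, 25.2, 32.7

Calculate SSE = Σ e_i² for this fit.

x=10: ŷ = 1.7 + 1.5·10 = 16.7; e = 15.7 − 16.7 = -1
x=11: ŷ = 1.7 + 1.5·11 = 18.2; e = 18.7 − 18.2 = 0.5
x=15: ŷ = 1.7 + 1.5·15 = 24.2; e = 25.2 − 24.2 = 1
x=21: ŷ = 1.7 + 1.5·21 = 33.2; e = 32.7 − 33.2 = -0.5
SSE = 1 + 0.25 + 1 + 0.25 = 2.5

SSE = 2.5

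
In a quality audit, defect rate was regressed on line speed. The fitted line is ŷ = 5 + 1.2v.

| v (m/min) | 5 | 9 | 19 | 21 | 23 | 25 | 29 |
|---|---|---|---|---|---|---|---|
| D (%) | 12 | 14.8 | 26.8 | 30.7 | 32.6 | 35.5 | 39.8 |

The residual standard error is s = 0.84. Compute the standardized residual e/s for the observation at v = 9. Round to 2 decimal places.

ŷ = 5 + 1.2·9 = 15.8
e = 14.8 − 15.8 = -1
e/s = -1 / 0.84 = -1.19

-1.19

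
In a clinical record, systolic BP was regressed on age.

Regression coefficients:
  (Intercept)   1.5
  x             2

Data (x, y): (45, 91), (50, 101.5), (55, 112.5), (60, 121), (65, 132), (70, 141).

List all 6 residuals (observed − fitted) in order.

x=45: ŷ = 1.5 + 2·45 = 91.5; e = 91 − 91.5 = -0.5
x=50: ŷ = 1.5 + 2·50 = 101.5; e = 101.5 − 101.5 = 0
x=55: ŷ = 1.5 + 2·55 = 111.5; e = 112.5 − 111.5 = 1
x=60: ŷ = 1.5 + 2·60 = 121.5; e = 121 − 121.5 = -0.5
x=65: ŷ = 1.5 + 2·65 = 131.5; e = 132 − 131.5 = 0.5
x=70: ŷ = 1.5 + 2·70 = 141.5; e = 141 − 141.5 = -0.5

-0.5, 0, 1, -0.5, 0.5, -0.5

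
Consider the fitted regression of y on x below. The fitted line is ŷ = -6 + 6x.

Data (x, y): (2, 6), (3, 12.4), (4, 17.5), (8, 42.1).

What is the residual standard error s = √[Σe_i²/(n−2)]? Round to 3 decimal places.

x=2: ŷ = -6 + 6·2 = 6; e = 6 − 6 = 0
x=3: ŷ = -6 + 6·3 = 12; e = 12.4 − 12 = 0.4
x=4: ŷ = -6 + 6·4 = 18; e = 17.5 − 18 = -0.5
x=8: ŷ = -6 + 6·8 = 42; e = 42.1 − 42 = 0.1
SSE = 0 + 0.16 + 0.25 + 0.01 = 0.42
s = √(0.42/2) = √0.21 ≈ 0.458

s = 0.458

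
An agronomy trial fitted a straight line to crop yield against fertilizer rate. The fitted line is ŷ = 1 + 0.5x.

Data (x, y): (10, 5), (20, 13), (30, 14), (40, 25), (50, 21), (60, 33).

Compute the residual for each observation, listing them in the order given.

x=10: ŷ = 1 + 0.5·10 = 6; r = 5 − 6 = -1
x=20: ŷ = 1 + 0.5·20 = 11; r = 13 − 11 = 2
x=30: ŷ = 1 + 0.5·30 = 16; r = 14 − 16 = -2
x=40: ŷ = 1 + 0.5·40 = 21; r = 25 − 21 = 4
x=50: ŷ = 1 + 0.5·50 = 26; r = 21 − 26 = -5
x=60: ŷ = 1 + 0.5·60 = 31; r = 33 − 31 = 2

-1, 2, -2, 4, -5, 2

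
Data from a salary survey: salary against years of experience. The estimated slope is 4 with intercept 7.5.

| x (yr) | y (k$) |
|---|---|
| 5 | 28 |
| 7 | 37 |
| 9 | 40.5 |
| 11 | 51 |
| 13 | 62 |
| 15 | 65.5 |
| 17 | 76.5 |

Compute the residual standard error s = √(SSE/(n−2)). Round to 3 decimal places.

s = 2.145

x=5: ŷ = 7.5 + 4·5 = 27.5; e = 28 − 27.5 = 0.5
x=7: ŷ = 7.5 + 4·7 = 35.5; e = 37 − 35.5 = 1.5
x=9: ŷ = 7.5 + 4·9 = 43.5; e = 40.5 − 43.5 = -3
x=11: ŷ = 7.5 + 4·11 = 51.5; e = 51 − 51.5 = -0.5
x=13: ŷ = 7.5 + 4·13 = 59.5; e = 62 − 59.5 = 2.5
x=15: ŷ = 7.5 + 4·15 = 67.5; e = 65.5 − 67.5 = -2
x=17: ŷ = 7.5 + 4·17 = 75.5; e = 76.5 − 75.5 = 1
SSE = 0.25 + 2.25 + 9 + 0.25 + 6.25 + 4 + 1 = 23
s = √(23/5) = √4.6 ≈ 2.145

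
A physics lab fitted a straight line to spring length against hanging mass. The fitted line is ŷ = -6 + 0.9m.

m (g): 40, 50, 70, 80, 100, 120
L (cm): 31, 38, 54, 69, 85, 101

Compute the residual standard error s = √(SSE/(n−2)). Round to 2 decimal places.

m=40: ŷ = -6 + 0.9·40 = 30; e = 31 − 30 = 1
m=50: ŷ = -6 + 0.9·50 = 39; e = 38 − 39 = -1
m=70: ŷ = -6 + 0.9·70 = 57; e = 54 − 57 = -3
m=80: ŷ = -6 + 0.9·80 = 66; e = 69 − 66 = 3
m=100: ŷ = -6 + 0.9·100 = 84; e = 85 − 84 = 1
m=120: ŷ = -6 + 0.9·120 = 102; e = 101 − 102 = -1
SSE = 1 + 1 + 9 + 9 + 1 + 1 = 22
s = √(22/4) = √5.5 ≈ 2.35

s = 2.35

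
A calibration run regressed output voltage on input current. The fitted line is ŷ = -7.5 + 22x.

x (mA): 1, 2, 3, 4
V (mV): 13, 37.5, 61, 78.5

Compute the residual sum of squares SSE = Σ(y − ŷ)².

SSE = 13.5

x=1: ŷ = -7.5 + 22·1 = 14.5; r = 13 − 14.5 = -1.5
x=2: ŷ = -7.5 + 22·2 = 36.5; r = 37.5 − 36.5 = 1
x=3: ŷ = -7.5 + 22·3 = 58.5; r = 61 − 58.5 = 2.5
x=4: ŷ = -7.5 + 22·4 = 80.5; r = 78.5 − 80.5 = -2
SSE = 2.25 + 1 + 6.25 + 4 = 13.5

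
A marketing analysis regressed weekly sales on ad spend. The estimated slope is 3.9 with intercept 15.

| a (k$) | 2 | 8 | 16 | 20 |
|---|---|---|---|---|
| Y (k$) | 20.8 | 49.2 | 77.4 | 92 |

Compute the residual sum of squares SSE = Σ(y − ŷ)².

SSE = 14

a=2: ŷ = 15 + 3.9·2 = 22.8; e = 20.8 − 22.8 = -2
a=8: ŷ = 15 + 3.9·8 = 46.2; e = 49.2 − 46.2 = 3
a=16: ŷ = 15 + 3.9·16 = 77.4; e = 77.4 − 77.4 = 0
a=20: ŷ = 15 + 3.9·20 = 93; e = 92 − 93 = -1
SSE = 4 + 9 + 0 + 1 = 14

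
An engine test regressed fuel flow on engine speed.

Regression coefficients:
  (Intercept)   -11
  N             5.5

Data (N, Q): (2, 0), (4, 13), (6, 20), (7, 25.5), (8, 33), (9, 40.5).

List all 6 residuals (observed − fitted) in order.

0, 2, -2, -2, 0, 2

N=2: ŷ = -11 + 5.5·2 = 0; e = 0 − 0 = 0
N=4: ŷ = -11 + 5.5·4 = 11; e = 13 − 11 = 2
N=6: ŷ = -11 + 5.5·6 = 22; e = 20 − 22 = -2
N=7: ŷ = -11 + 5.5·7 = 27.5; e = 25.5 − 27.5 = -2
N=8: ŷ = -11 + 5.5·8 = 33; e = 33 − 33 = 0
N=9: ŷ = -11 + 5.5·9 = 38.5; e = 40.5 − 38.5 = 2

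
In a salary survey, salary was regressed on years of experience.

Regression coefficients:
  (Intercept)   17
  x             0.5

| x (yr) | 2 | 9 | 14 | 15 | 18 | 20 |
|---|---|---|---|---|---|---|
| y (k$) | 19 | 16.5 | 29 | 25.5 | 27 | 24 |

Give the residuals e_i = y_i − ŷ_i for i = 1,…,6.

1, -5, 5, 1, 1, -3

x=2: ŷ = 17 + 0.5·2 = 18; e = 19 − 18 = 1
x=9: ŷ = 17 + 0.5·9 = 21.5; e = 16.5 − 21.5 = -5
x=14: ŷ = 17 + 0.5·14 = 24; e = 29 − 24 = 5
x=15: ŷ = 17 + 0.5·15 = 24.5; e = 25.5 − 24.5 = 1
x=18: ŷ = 17 + 0.5·18 = 26; e = 27 − 26 = 1
x=20: ŷ = 17 + 0.5·20 = 27; e = 24 − 27 = -3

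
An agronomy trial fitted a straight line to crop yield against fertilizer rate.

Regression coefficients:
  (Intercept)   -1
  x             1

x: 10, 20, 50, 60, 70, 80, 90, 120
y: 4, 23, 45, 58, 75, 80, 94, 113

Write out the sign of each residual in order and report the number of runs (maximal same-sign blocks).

x=10: ŷ = -1 + 10 = 9; e = 4 − 9 = -5
x=20: ŷ = -1 + 20 = 19; e = 23 − 19 = 4
x=50: ŷ = -1 + 50 = 49; e = 45 − 49 = -4
x=60: ŷ = -1 + 60 = 59; e = 58 − 59 = -1
x=70: ŷ = -1 + 70 = 69; e = 75 − 69 = 6
x=80: ŷ = -1 + 80 = 79; e = 80 − 79 = 1
x=90: ŷ = -1 + 90 = 89; e = 94 − 89 = 5
x=120: ŷ = -1 + 120 = 119; e = 113 − 119 = -6
Signs: − + − − + + + −
Runs: −×1, +×1, −×2, +×3, −×1 → 5

5 runs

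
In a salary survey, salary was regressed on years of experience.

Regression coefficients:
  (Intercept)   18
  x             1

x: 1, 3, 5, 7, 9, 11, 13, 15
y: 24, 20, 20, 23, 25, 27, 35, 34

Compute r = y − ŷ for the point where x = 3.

r = -1

ŷ = 18 + 3 = 21
r = 20 − 21 = -1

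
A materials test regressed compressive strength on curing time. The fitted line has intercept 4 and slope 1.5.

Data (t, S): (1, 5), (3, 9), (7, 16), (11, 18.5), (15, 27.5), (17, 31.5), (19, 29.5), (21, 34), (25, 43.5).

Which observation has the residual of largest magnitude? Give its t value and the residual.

t=1: Ŝ = 4 + 1.5·1 = 5.5; r = 5 − 5.5 = -0.5
t=3: Ŝ = 4 + 1.5·3 = 8.5; r = 9 − 8.5 = 0.5
t=7: Ŝ = 4 + 1.5·7 = 14.5; r = 16 − 14.5 = 1.5
t=11: Ŝ = 4 + 1.5·11 = 20.5; r = 18.5 − 20.5 = -2
t=15: Ŝ = 4 + 1.5·15 = 26.5; r = 27.5 − 26.5 = 1
t=17: Ŝ = 4 + 1.5·17 = 29.5; r = 31.5 − 29.5 = 2
t=19: Ŝ = 4 + 1.5·19 = 32.5; r = 29.5 − 32.5 = -3
t=21: Ŝ = 4 + 1.5·21 = 35.5; r = 34 − 35.5 = -1.5
t=25: Ŝ = 4 + 1.5·25 = 41.5; r = 43.5 − 41.5 = 2
Largest |r| is 3 at t = 19, residual -3.

t = 19, r = -3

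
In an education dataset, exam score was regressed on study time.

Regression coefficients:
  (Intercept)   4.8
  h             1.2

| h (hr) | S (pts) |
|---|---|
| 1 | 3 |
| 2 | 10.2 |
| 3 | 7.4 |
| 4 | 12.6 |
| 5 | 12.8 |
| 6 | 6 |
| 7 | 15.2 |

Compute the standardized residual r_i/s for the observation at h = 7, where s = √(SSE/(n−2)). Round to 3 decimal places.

0.527

h=1: Ŝ = 4.8 + 1.2·1 = 6; r = 3 − 6 = -3
h=2: Ŝ = 4.8 + 1.2·2 = 7.2; r = 10.2 − 7.2 = 3
h=3: Ŝ = 4.8 + 1.2·3 = 8.4; r = 7.4 − 8.4 = -1
h=4: Ŝ = 4.8 + 1.2·4 = 9.6; r = 12.6 − 9.6 = 3
h=5: Ŝ = 4.8 + 1.2·5 = 10.8; r = 12.8 − 10.8 = 2
h=6: Ŝ = 4.8 + 1.2·6 = 12; r = 6 − 12 = -6
h=7: Ŝ = 4.8 + 1.2·7 = 13.2; r = 15.2 − 13.2 = 2
SSE = 9 + 9 + 1 + 9 + 4 + 36 + 4 = 72
s = √(72/5) = 3.79473
r/s = 2 / 3.79473 = 0.527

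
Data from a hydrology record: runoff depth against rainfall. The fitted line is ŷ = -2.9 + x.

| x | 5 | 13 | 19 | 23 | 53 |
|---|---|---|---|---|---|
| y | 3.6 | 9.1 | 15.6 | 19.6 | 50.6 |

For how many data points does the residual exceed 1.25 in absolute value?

1

x=5: ŷ = -2.9 + 5 = 2.1; r = 3.6 − 2.1 = 1.5
x=13: ŷ = -2.9 + 13 = 10.1; r = 9.1 − 10.1 = -1
x=19: ŷ = -2.9 + 19 = 16.1; r = 15.6 − 16.1 = -0.5
x=23: ŷ = -2.9 + 23 = 20.1; r = 19.6 − 20.1 = -0.5
x=53: ŷ = -2.9 + 53 = 50.1; r = 50.6 − 50.1 = 0.5
|r| > 1.25: x=5 (|r|=1.5) → 1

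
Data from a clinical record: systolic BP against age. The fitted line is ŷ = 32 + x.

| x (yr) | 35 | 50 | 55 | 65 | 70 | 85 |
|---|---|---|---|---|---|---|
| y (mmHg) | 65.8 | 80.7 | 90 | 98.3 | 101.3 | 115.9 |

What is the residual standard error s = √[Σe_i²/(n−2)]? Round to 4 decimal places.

x=35: ŷ = 32 + 35 = 67; e = 65.8 − 67 = -1.2
x=50: ŷ = 32 + 50 = 82; e = 80.7 − 82 = -1.3
x=55: ŷ = 32 + 55 = 87; e = 90 − 87 = 3
x=65: ŷ = 32 + 65 = 97; e = 98.3 − 97 = 1.3
x=70: ŷ = 32 + 70 = 102; e = 101.3 − 102 = -0.7
x=85: ŷ = 32 + 85 = 117; e = 115.9 − 117 = -1.1
SSE = 1.44 + 1.69 + 9 + 1.69 + 0.49 + 1.21 = 15.52
s = √(15.52/4) = √3.88 ≈ 1.9698

s = 1.9698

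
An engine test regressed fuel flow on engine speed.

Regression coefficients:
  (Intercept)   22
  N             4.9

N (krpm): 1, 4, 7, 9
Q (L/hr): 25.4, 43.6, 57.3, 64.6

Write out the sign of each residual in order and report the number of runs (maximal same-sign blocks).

N=1: ŷ = 22 + 4.9·1 = 26.9; r = 25.4 − 26.9 = -1.5
N=4: ŷ = 22 + 4.9·4 = 41.6; r = 43.6 − 41.6 = 2
N=7: ŷ = 22 + 4.9·7 = 56.3; r = 57.3 − 56.3 = 1
N=9: ŷ = 22 + 4.9·9 = 66.1; r = 64.6 − 66.1 = -1.5
Signs: − + + −
Runs: −×1, +×2, −×1 → 3

3 runs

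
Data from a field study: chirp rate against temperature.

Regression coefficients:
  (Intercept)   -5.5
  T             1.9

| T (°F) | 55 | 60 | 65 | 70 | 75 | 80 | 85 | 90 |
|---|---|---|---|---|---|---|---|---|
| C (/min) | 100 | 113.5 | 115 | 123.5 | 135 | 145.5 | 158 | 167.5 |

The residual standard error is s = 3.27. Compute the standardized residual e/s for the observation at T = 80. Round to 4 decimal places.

Ĉ = -5.5 + 1.9·80 = 146.5
e = 145.5 − 146.5 = -1
e/s = -1 / 3.27 = -0.3058

-0.3058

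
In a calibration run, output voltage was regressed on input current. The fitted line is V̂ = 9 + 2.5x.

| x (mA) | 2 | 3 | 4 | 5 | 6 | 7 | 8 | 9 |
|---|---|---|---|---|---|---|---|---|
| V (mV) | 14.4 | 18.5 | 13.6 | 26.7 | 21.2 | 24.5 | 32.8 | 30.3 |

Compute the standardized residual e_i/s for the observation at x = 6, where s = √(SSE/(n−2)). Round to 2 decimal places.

-0.73

x=2: V̂ = 9 + 2.5·2 = 14; e = 14.4 − 14 = 0.4
x=3: V̂ = 9 + 2.5·3 = 16.5; e = 18.5 − 16.5 = 2
x=4: V̂ = 9 + 2.5·4 = 19; e = 13.6 − 19 = -5.4
x=5: V̂ = 9 + 2.5·5 = 21.5; e = 26.7 − 21.5 = 5.2
x=6: V̂ = 9 + 2.5·6 = 24; e = 21.2 − 24 = -2.8
x=7: V̂ = 9 + 2.5·7 = 26.5; e = 24.5 − 26.5 = -2
x=8: V̂ = 9 + 2.5·8 = 29; e = 32.8 − 29 = 3.8
x=9: V̂ = 9 + 2.5·9 = 31.5; e = 30.3 − 31.5 = -1.2
SSE = 0.16 + 4 + 29.16 + 27.04 + 7.84 + 4 + 14.44 + 1.44 = 88.08
s = √(88.08/6) = 3.83145
e/s = -2.8 / 3.83145 = -0.73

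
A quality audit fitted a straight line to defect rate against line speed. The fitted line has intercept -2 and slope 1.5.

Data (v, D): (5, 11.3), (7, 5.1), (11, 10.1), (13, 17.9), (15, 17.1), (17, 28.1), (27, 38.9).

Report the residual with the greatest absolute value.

e = 5.8

v=5: ŷ = -2 + 1.5·5 = 5.5; e = 11.3 − 5.5 = 5.8
v=7: ŷ = -2 + 1.5·7 = 8.5; e = 5.1 − 8.5 = -3.4
v=11: ŷ = -2 + 1.5·11 = 14.5; e = 10.1 − 14.5 = -4.4
v=13: ŷ = -2 + 1.5·13 = 17.5; e = 17.9 − 17.5 = 0.4
v=15: ŷ = -2 + 1.5·15 = 20.5; e = 17.1 − 20.5 = -3.4
v=17: ŷ = -2 + 1.5·17 = 23.5; e = 28.1 − 23.5 = 4.6
v=27: ŷ = -2 + 1.5·27 = 38.5; e = 38.9 − 38.5 = 0.4
Largest |e| is 5.8 at v = 5, residual 5.8.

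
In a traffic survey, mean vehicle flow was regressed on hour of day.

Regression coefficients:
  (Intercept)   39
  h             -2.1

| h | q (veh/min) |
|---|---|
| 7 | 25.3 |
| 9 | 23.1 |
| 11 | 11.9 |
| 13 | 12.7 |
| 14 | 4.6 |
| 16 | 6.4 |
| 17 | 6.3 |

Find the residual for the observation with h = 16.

q̂ = 39 − 2.1·16 = 5.4
e = 6.4 − 5.4 = 1

e = 1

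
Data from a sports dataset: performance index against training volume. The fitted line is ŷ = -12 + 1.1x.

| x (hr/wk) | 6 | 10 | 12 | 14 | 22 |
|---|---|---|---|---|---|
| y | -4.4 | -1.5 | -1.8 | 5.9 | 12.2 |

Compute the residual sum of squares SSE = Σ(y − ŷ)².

x=6: ŷ = -12 + 1.1·6 = -5.4; e = -4.4 − (-5.4) = 1
x=10: ŷ = -12 + 1.1·10 = -1; e = -1.5 − (-1) = -0.5
x=12: ŷ = -12 + 1.1·12 = 1.2; e = -1.8 − 1.2 = -3
x=14: ŷ = -12 + 1.1·14 = 3.4; e = 5.9 − 3.4 = 2.5
x=22: ŷ = -12 + 1.1·22 = 12.2; e = 12.2 − 12.2 = 0
SSE = 1 + 0.25 + 9 + 6.25 + 0 = 16.5

SSE = 16.5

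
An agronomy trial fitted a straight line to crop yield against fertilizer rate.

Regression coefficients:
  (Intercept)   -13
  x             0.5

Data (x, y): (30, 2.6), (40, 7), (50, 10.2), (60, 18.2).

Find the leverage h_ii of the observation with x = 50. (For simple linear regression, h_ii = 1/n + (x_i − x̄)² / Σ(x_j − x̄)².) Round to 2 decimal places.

x̄ = (30 + 40 + 50 + 60)/4 = 45
Σ(x − x̄)² = 225 + 25 + 25 + 225 = 500
h = 1/4 + (5)²/500 = 0.25 + 0.05 = 0.30

h = 0.30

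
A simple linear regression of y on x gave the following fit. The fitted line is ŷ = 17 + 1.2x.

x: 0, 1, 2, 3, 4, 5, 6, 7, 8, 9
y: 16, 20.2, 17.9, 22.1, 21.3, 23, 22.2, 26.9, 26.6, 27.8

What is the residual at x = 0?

ŷ = 17 + 1.2·0 = 17
r = 16 − 17 = -1

r = -1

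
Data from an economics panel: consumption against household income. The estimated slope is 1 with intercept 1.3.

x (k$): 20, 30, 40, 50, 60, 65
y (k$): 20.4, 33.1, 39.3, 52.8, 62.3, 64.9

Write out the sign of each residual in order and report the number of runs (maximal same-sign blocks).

5 runs

x=20: ŷ = 1.3 + 20 = 21.3; e = 20.4 − 21.3 = -0.9
x=30: ŷ = 1.3 + 30 = 31.3; e = 33.1 − 31.3 = 1.8
x=40: ŷ = 1.3 + 40 = 41.3; e = 39.3 − 41.3 = -2
x=50: ŷ = 1.3 + 50 = 51.3; e = 52.8 − 51.3 = 1.5
x=60: ŷ = 1.3 + 60 = 61.3; e = 62.3 − 61.3 = 1
x=65: ŷ = 1.3 + 65 = 66.3; e = 64.9 − 66.3 = -1.4
Signs: − + − + + −
Runs: −×1, +×1, −×1, +×2, −×1 → 5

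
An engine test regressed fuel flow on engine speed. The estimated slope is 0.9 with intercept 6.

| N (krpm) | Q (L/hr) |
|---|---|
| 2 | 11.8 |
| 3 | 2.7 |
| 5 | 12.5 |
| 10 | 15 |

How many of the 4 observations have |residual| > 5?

N=2: ŷ = 6 + 0.9·2 = 7.8; r = 11.8 − 7.8 = 4
N=3: ŷ = 6 + 0.9·3 = 8.7; r = 2.7 − 8.7 = -6
N=5: ŷ = 6 + 0.9·5 = 10.5; r = 12.5 − 10.5 = 2
N=10: ŷ = 6 + 0.9·10 = 15; r = 15 − 15 = 0
|r| > 5: N=3 (|r|=6) → 1

1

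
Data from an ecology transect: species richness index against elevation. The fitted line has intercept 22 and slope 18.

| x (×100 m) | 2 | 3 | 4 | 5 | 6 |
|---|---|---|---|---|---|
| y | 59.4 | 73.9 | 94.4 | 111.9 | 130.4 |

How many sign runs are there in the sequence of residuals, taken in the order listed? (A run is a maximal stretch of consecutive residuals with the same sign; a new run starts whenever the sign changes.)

5 runs

x=2: ŷ = 22 + 18·2 = 58; r = 59.4 − 58 = 1.4
x=3: ŷ = 22 + 18·3 = 76; r = 73.9 − 76 = -2.1
x=4: ŷ = 22 + 18·4 = 94; r = 94.4 − 94 = 0.4
x=5: ŷ = 22 + 18·5 = 112; r = 111.9 − 112 = -0.1
x=6: ŷ = 22 + 18·6 = 130; r = 130.4 − 130 = 0.4
Signs: + − + − +
Runs: +×1, −×1, +×1, −×1, +×1 → 5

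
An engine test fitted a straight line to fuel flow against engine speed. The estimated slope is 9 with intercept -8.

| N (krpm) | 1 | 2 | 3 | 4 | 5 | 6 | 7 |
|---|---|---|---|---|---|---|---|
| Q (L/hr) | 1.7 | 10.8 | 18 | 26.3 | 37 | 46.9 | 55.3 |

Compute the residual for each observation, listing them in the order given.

0.7, 0.8, -1, -1.7, 0, 0.9, 0.3

N=1: Q̂ = -8 + 9·1 = 1; e = 1.7 − 1 = 0.7
N=2: Q̂ = -8 + 9·2 = 10; e = 10.8 − 10 = 0.8
N=3: Q̂ = -8 + 9·3 = 19; e = 18 − 19 = -1
N=4: Q̂ = -8 + 9·4 = 28; e = 26.3 − 28 = -1.7
N=5: Q̂ = -8 + 9·5 = 37; e = 37 − 37 = 0
N=6: Q̂ = -8 + 9·6 = 46; e = 46.9 − 46 = 0.9
N=7: Q̂ = -8 + 9·7 = 55; e = 55.3 − 55 = 0.3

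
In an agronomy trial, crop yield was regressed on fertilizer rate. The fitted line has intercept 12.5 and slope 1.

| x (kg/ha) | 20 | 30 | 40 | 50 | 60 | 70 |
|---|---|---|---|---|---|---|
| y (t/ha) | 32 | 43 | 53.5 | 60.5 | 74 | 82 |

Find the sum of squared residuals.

x=20: ŷ = 12.5 + 20 = 32.5; e = 32 − 32.5 = -0.5
x=30: ŷ = 12.5 + 30 = 42.5; e = 43 − 42.5 = 0.5
x=40: ŷ = 12.5 + 40 = 52.5; e = 53.5 − 52.5 = 1
x=50: ŷ = 12.5 + 50 = 62.5; e = 60.5 − 62.5 = -2
x=60: ŷ = 12.5 + 60 = 72.5; e = 74 − 72.5 = 1.5
x=70: ŷ = 12.5 + 70 = 82.5; e = 82 − 82.5 = -0.5
SSE = 0.25 + 0.25 + 1 + 4 + 2.25 + 0.25 = 8

SSE = 8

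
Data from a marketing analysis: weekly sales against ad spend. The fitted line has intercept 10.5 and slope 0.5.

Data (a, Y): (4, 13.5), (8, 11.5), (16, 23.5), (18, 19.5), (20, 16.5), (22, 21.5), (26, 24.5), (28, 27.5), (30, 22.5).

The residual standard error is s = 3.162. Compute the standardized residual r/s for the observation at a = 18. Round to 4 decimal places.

ŷ = 10.5 + 0.5·18 = 19.5
r = 19.5 − 19.5 = 0
r/s = 0 / 3.162 = 0.0000

0.0000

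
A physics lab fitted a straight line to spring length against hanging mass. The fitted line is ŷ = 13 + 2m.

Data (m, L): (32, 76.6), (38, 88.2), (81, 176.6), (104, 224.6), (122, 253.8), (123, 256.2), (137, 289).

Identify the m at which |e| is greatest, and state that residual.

m = 104, e = 3.6

m=32: ŷ = 13 + 2·32 = 77; e = 76.6 − 77 = -0.4
m=38: ŷ = 13 + 2·38 = 89; e = 88.2 − 89 = -0.8
m=81: ŷ = 13 + 2·81 = 175; e = 176.6 − 175 = 1.6
m=104: ŷ = 13 + 2·104 = 221; e = 224.6 − 221 = 3.6
m=122: ŷ = 13 + 2·122 = 257; e = 253.8 − 257 = -3.2
m=123: ŷ = 13 + 2·123 = 259; e = 256.2 − 259 = -2.8
m=137: ŷ = 13 + 2·137 = 287; e = 289 − 287 = 2
Largest |e| is 3.6 at m = 104, residual 3.6.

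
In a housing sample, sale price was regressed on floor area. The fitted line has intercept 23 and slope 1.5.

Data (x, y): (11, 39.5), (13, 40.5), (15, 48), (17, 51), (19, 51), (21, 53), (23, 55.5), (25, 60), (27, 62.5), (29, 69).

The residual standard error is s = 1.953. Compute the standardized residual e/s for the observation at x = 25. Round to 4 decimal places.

ŷ = 23 + 1.5·25 = 60.5
e = 60 − 60.5 = -0.5
e/s = -0.5 / 1.953 = -0.2560

-0.2560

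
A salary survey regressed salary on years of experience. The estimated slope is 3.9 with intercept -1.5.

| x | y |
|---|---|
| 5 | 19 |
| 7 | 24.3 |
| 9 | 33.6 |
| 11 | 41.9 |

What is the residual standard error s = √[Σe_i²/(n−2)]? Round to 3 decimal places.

s = 1.323

x=5: ŷ = -1.5 + 3.9·5 = 18; e = 19 − 18 = 1
x=7: ŷ = -1.5 + 3.9·7 = 25.8; e = 24.3 − 25.8 = -1.5
x=9: ŷ = -1.5 + 3.9·9 = 33.6; e = 33.6 − 33.6 = 0
x=11: ŷ = -1.5 + 3.9·11 = 41.4; e = 41.9 − 41.4 = 0.5
SSE = 1 + 2.25 + 0 + 0.25 = 3.5
s = √(3.5/2) = √1.75 ≈ 1.323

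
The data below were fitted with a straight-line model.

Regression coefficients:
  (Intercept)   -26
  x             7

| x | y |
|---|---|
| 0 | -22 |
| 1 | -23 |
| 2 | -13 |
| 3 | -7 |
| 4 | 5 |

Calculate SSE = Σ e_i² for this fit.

SSE = 46

x=0: ŷ = -26 + 7·0 = -26; e = -22 − (-26) = 4
x=1: ŷ = -26 + 7·1 = -19; e = -23 − (-19) = -4
x=2: ŷ = -26 + 7·2 = -12; e = -13 − (-12) = -1
x=3: ŷ = -26 + 7·3 = -5; e = -7 − (-5) = -2
x=4: ŷ = -26 + 7·4 = 2; e = 5 − 2 = 3
SSE = 16 + 16 + 1 + 4 + 9 = 46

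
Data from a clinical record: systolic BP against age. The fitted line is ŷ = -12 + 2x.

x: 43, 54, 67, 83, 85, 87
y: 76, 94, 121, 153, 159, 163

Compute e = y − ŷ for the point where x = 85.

ŷ = -12 + 2·85 = 158
e = 159 − 158 = 1

e = 1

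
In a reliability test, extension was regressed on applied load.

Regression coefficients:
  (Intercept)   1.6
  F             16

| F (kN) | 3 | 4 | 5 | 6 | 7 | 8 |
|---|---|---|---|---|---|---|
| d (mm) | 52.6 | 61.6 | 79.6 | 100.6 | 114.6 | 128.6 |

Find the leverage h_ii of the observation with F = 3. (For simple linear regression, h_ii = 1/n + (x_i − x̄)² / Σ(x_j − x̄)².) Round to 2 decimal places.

h = 0.52

F̄ = (3 + 4 + 5 + 6 + 7 + 8)/6 = 5.5
Σ(F − F̄)² = 6.25 + 2.25 + 0.25 + 0.25 + 2.25 + 6.25 = 17.5
h = 1/6 + (-2.5)²/17.5 = 0.166667 + 0.357143 = 0.52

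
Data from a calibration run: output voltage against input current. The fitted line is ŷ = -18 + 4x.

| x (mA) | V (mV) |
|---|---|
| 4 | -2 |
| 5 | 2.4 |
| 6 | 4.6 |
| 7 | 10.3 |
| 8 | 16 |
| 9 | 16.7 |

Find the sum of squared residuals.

x=4: ŷ = -18 + 4·4 = -2; r = -2 − (-2) = 0
x=5: ŷ = -18 + 4·5 = 2; r = 2.4 − 2 = 0.4
x=6: ŷ = -18 + 4·6 = 6; r = 4.6 − 6 = -1.4
x=7: ŷ = -18 + 4·7 = 10; r = 10.3 − 10 = 0.3
x=8: ŷ = -18 + 4·8 = 14; r = 16 − 14 = 2
x=9: ŷ = -18 + 4·9 = 18; r = 16.7 − 18 = -1.3
SSE = 0 + 0.16 + 1.96 + 0.09 + 4 + 1.69 = 7.9

SSE = 7.9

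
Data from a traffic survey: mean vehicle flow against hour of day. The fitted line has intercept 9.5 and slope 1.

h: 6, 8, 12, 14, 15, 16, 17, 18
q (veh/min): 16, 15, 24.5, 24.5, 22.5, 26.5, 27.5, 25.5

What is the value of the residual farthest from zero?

r = 3

h=6: q̂ = 9.5 + 6 = 15.5; r = 16 − 15.5 = 0.5
h=8: q̂ = 9.5 + 8 = 17.5; r = 15 − 17.5 = -2.5
h=12: q̂ = 9.5 + 12 = 21.5; r = 24.5 − 21.5 = 3
h=14: q̂ = 9.5 + 14 = 23.5; r = 24.5 − 23.5 = 1
h=15: q̂ = 9.5 + 15 = 24.5; r = 22.5 − 24.5 = -2
h=16: q̂ = 9.5 + 16 = 25.5; r = 26.5 − 25.5 = 1
h=17: q̂ = 9.5 + 17 = 26.5; r = 27.5 − 26.5 = 1
h=18: q̂ = 9.5 + 18 = 27.5; r = 25.5 − 27.5 = -2
Largest |r| is 3 at h = 12, residual 3.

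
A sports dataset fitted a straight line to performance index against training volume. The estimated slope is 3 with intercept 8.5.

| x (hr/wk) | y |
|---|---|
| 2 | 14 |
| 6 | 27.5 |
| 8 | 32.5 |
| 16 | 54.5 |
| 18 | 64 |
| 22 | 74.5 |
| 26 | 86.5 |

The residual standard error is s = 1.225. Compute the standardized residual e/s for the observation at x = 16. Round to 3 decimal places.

ŷ = 8.5 + 3·16 = 56.5
e = 54.5 − 56.5 = -2
e/s = -2 / 1.225 = -1.633

-1.633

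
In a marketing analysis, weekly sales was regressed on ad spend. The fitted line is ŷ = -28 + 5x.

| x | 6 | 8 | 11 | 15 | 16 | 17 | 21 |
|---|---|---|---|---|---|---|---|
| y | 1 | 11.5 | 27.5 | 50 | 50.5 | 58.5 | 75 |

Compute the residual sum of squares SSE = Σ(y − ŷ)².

SSE = 19

x=6: ŷ = -28 + 5·6 = 2; e = 1 − 2 = -1
x=8: ŷ = -28 + 5·8 = 12; e = 11.5 − 12 = -0.5
x=11: ŷ = -28 + 5·11 = 27; e = 27.5 − 27 = 0.5
x=15: ŷ = -28 + 5·15 = 47; e = 50 − 47 = 3
x=16: ŷ = -28 + 5·16 = 52; e = 50.5 − 52 = -1.5
x=17: ŷ = -28 + 5·17 = 57; e = 58.5 − 57 = 1.5
x=21: ŷ = -28 + 5·21 = 77; e = 75 − 77 = -2
SSE = 1 + 0.25 + 0.25 + 9 + 2.25 + 2.25 + 4 = 19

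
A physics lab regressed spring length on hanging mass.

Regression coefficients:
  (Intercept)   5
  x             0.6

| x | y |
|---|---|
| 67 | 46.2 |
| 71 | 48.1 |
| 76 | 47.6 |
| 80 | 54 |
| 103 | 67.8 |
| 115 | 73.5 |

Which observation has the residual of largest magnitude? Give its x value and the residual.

x=67: ŷ = 5 + 0.6·67 = 45.2; r = 46.2 − 45.2 = 1
x=71: ŷ = 5 + 0.6·71 = 47.6; r = 48.1 − 47.6 = 0.5
x=76: ŷ = 5 + 0.6·76 = 50.6; r = 47.6 − 50.6 = -3
x=80: ŷ = 5 + 0.6·80 = 53; r = 54 − 53 = 1
x=103: ŷ = 5 + 0.6·103 = 66.8; r = 67.8 − 66.8 = 1
x=115: ŷ = 5 + 0.6·115 = 74; r = 73.5 − 74 = -0.5
Largest |r| is 3 at x = 76, residual -3.

x = 76, r = -3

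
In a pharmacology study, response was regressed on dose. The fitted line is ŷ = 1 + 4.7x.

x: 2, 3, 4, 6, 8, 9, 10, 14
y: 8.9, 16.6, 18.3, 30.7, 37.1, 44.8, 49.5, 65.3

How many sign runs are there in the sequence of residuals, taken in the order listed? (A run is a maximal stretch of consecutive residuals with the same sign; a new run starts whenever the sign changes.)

7 runs

x=2: ŷ = 1 + 4.7·2 = 10.4; e = 8.9 − 10.4 = -1.5
x=3: ŷ = 1 + 4.7·3 = 15.1; e = 16.6 − 15.1 = 1.5
x=4: ŷ = 1 + 4.7·4 = 19.8; e = 18.3 − 19.8 = -1.5
x=6: ŷ = 1 + 4.7·6 = 29.2; e = 30.7 − 29.2 = 1.5
x=8: ŷ = 1 + 4.7·8 = 38.6; e = 37.1 − 38.6 = -1.5
x=9: ŷ = 1 + 4.7·9 = 43.3; e = 44.8 − 43.3 = 1.5
x=10: ŷ = 1 + 4.7·10 = 48; e = 49.5 − 48 = 1.5
x=14: ŷ = 1 + 4.7·14 = 66.8; e = 65.3 − 66.8 = -1.5
Signs: − + − + − + + −
Runs: −×1, +×1, −×1, +×1, −×1, +×2, −×1 → 7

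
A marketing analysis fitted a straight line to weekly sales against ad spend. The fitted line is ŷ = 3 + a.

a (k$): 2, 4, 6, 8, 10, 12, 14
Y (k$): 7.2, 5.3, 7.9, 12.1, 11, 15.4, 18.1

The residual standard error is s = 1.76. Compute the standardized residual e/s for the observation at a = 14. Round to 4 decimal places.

ŷ = 3 + 14 = 17
e = 18.1 − 17 = 1.1
e/s = 1.1 / 1.76 = 0.6250

0.6250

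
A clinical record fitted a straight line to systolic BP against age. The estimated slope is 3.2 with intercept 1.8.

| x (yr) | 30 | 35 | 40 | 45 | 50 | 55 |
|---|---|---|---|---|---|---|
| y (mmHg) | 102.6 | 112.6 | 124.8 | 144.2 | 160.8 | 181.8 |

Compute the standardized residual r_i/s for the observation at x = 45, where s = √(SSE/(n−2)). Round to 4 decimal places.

x=30: ŷ = 1.8 + 3.2·30 = 97.8; r = 102.6 − 97.8 = 4.8
x=35: ŷ = 1.8 + 3.2·35 = 113.8; r = 112.6 − 113.8 = -1.2
x=40: ŷ = 1.8 + 3.2·40 = 129.8; r = 124.8 − 129.8 = -5
x=45: ŷ = 1.8 + 3.2·45 = 145.8; r = 144.2 − 145.8 = -1.6
x=50: ŷ = 1.8 + 3.2·50 = 161.8; r = 160.8 − 161.8 = -1
x=55: ŷ = 1.8 + 3.2·55 = 177.8; r = 181.8 − 177.8 = 4
SSE = 23.04 + 1.44 + 25 + 2.56 + 1 + 16 = 69.04
s = √(69.04/4) = 4.15452
r/s = -1.6 / 4.15452 = -0.3851

-0.3851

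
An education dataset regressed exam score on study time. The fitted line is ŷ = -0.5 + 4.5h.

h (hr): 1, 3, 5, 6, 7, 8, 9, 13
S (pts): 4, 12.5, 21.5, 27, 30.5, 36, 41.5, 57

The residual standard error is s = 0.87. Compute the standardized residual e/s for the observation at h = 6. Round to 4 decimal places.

ŷ = -0.5 + 4.5·6 = 26.5
e = 27 − 26.5 = 0.5
e/s = 0.5 / 0.87 = 0.5747

0.5747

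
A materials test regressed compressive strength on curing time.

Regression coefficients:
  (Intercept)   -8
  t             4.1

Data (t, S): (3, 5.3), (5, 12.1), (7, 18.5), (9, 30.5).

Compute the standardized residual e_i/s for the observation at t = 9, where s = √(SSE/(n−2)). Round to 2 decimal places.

0.77

t=3: ŷ = -8 + 4.1·3 = 4.3; e = 5.3 − 4.3 = 1
t=5: ŷ = -8 + 4.1·5 = 12.5; e = 12.1 − 12.5 = -0.4
t=7: ŷ = -8 + 4.1·7 = 20.7; e = 18.5 − 20.7 = -2.2
t=9: ŷ = -8 + 4.1·9 = 28.9; e = 30.5 − 28.9 = 1.6
SSE = 1 + 0.16 + 4.84 + 2.56 = 8.56
s = √(8.56/2) = 2.06882
e/s = 1.6 / 2.06882 = 0.77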